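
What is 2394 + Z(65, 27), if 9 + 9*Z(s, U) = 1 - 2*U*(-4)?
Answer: 21754/9 ≈ 2417.1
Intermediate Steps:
Z(s, U) = -8/9 + 8*U/9 (Z(s, U) = -1 + (1 - 2*U*(-4))/9 = -1 + (1 + 8*U)/9 = -1 + (1/9 + 8*U/9) = -8/9 + 8*U/9)
2394 + Z(65, 27) = 2394 + (-8/9 + (8/9)*27) = 2394 + (-8/9 + 24) = 2394 + 208/9 = 21754/9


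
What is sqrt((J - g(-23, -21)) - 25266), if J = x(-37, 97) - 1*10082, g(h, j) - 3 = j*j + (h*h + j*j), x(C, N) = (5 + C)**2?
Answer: I*sqrt(35738) ≈ 189.04*I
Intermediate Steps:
g(h, j) = 3 + h**2 + 2*j**2 (g(h, j) = 3 + (j*j + (h*h + j*j)) = 3 + (j**2 + (h**2 + j**2)) = 3 + (h**2 + 2*j**2) = 3 + h**2 + 2*j**2)
J = -9058 (J = (5 - 37)**2 - 1*10082 = (-32)**2 - 10082 = 1024 - 10082 = -9058)
sqrt((J - g(-23, -21)) - 25266) = sqrt((-9058 - (3 + (-23)**2 + 2*(-21)**2)) - 25266) = sqrt((-9058 - (3 + 529 + 2*441)) - 25266) = sqrt((-9058 - (3 + 529 + 882)) - 25266) = sqrt((-9058 - 1*1414) - 25266) = sqrt((-9058 - 1414) - 25266) = sqrt(-10472 - 25266) = sqrt(-35738) = I*sqrt(35738)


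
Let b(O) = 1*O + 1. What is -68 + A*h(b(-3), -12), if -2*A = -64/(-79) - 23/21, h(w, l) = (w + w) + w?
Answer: -38077/553 ≈ -68.855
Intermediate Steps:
b(O) = 1 + O (b(O) = O + 1 = 1 + O)
h(w, l) = 3*w (h(w, l) = 2*w + w = 3*w)
A = 473/3318 (A = -(-64/(-79) - 23/21)/2 = -(-64*(-1/79) - 23*1/21)/2 = -(64/79 - 23/21)/2 = -½*(-473/1659) = 473/3318 ≈ 0.14256)
-68 + A*h(b(-3), -12) = -68 + 473*(3*(1 - 3))/3318 = -68 + 473*(3*(-2))/3318 = -68 + (473/3318)*(-6) = -68 - 473/553 = -38077/553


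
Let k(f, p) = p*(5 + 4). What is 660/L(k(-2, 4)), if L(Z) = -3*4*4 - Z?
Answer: -55/7 ≈ -7.8571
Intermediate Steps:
k(f, p) = 9*p (k(f, p) = p*9 = 9*p)
L(Z) = -48 - Z (L(Z) = -12*4 - Z = -48 - Z)
660/L(k(-2, 4)) = 660/(-48 - 9*4) = 660/(-48 - 1*36) = 660/(-48 - 36) = 660/(-84) = 660*(-1/84) = -55/7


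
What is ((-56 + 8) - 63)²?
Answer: 12321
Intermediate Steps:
((-56 + 8) - 63)² = (-48 - 63)² = (-111)² = 12321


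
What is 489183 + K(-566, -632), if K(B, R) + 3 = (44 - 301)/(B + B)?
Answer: 553752017/1132 ≈ 4.8918e+5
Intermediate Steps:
K(B, R) = -3 - 257/(2*B) (K(B, R) = -3 + (44 - 301)/(B + B) = -3 - 257*1/(2*B) = -3 - 257/(2*B))
489183 + K(-566, -632) = 489183 + (-3 - 257/2/(-566)) = 489183 + (-3 - 257/2*(-1/566)) = 489183 + (-3 + 257/1132) = 489183 - 3139/1132 = 553752017/1132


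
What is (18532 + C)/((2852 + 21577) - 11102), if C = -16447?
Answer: 2085/13327 ≈ 0.15645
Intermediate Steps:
(18532 + C)/((2852 + 21577) - 11102) = (18532 - 16447)/((2852 + 21577) - 11102) = 2085/(24429 - 11102) = 2085/13327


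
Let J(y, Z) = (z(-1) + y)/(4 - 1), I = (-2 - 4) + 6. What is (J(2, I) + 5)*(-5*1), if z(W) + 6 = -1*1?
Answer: -50/3 ≈ -16.667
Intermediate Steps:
I = 0 (I = -6 + 6 = 0)
z(W) = -7 (z(W) = -6 - 1*1 = -6 - 1 = -7)
J(y, Z) = -7/3 + y/3 (J(y, Z) = (-7 + y)/(4 - 1) = (-7 + y)/3 = (-7 + y)*(⅓) = -7/3 + y/3)
(J(2, I) + 5)*(-5*1) = ((-7/3 + (⅓)*2) + 5)*(-5*1) = ((-7/3 + ⅔) + 5)*(-5) = (-5/3 + 5)*(-5) = (10/3)*(-5) = -50/3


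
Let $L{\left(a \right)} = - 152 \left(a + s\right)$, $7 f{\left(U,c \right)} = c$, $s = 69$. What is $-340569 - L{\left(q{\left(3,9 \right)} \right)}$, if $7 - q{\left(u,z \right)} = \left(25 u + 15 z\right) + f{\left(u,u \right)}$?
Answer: $- \frac{2527015}{7} \approx -3.61 \cdot 10^{5}$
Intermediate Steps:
$f{\left(U,c \right)} = \frac{c}{7}$
$q{\left(u,z \right)} = 7 - 15 z - \frac{176 u}{7}$ ($q{\left(u,z \right)} = 7 - \left(\left(25 u + 15 z\right) + \frac{u}{7}\right) = 7 - \left(\left(15 z + 25 u\right) + \frac{u}{7}\right) = 7 - \left(15 z + \frac{176 u}{7}\right) = 7 - 15 z - \frac{176 u}{7}$)
$L{\left(a \right)} = -10488 - 152 a$ ($L{\left(a \right)} = - 152 \left(a + 69\right) = - 152 \left(69 + a\right) = -10488 - 152 a$)
$-340569 - L{\left(q{\left(3,9 \right)} \right)} = -340569 - \left(-10488 - 152 \left(7 - 135 - \frac{528}{7}\right)\right) = -340569 - \left(-10488 - - \frac{216448}{7}\right) = -340569 - \left(-10488 + \frac{216448}{7}\right) = -340569 - \frac{143032}{7} = - \frac{2527015}{7}$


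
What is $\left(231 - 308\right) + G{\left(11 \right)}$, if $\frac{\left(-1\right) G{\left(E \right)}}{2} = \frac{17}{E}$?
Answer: $- \frac{881}{11} \approx -80.091$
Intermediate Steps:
$G{\left(E \right)} = - \frac{34}{E}$ ($G{\left(E \right)} = - 2 \frac{17}{E} = - \frac{34}{E}$)
$\left(231 - 308\right) + G{\left(11 \right)} = \left(231 - 308\right) - \frac{34}{11} = -77 - \frac{34}{11} = - \frac{881}{11}$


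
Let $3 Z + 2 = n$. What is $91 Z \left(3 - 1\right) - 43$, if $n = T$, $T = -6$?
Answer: $- \frac{1585}{3} \approx -528.33$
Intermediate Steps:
$n = -6$
$Z = - \frac{8}{3}$ ($Z = - \frac{2}{3} + \frac{1}{3} \left(-6\right) = - \frac{2}{3} - 2 = - \frac{8}{3} \approx -2.6667$)
$91 Z \left(3 - 1\right) - 43 = 91 \left(- \frac{8 \left(3 - 1\right)}{3}\right) - 43 = 91 \left(\left(- \frac{8}{3}\right) 2\right) - 43 = 91 \left(- \frac{16}{3}\right) - 43 = - \frac{1456}{3} - 43 = - \frac{1585}{3}$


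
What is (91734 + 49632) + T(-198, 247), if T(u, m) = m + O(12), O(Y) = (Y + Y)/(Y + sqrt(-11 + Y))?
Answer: 1840993/13 ≈ 1.4161e+5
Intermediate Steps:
O(Y) = 2*Y/(Y + sqrt(-11 + Y)) (O(Y) = (2*Y)/(Y + sqrt(-11 + Y)) = 2*Y/(Y + sqrt(-11 + Y)))
T(u, m) = 24/13 + m (T(u, m) = m + 2*12/(12 + sqrt(-11 + 12)) = m + 2*12/(12 + sqrt(1)) = m + 2*12/(12 + 1) = m + 2*12/13 = m + 2*12*(1/13) = m + 24/13 = 24/13 + m)
(91734 + 49632) + T(-198, 247) = (91734 + 49632) + (24/13 + 247) = 141366 + 3235/13 = 1840993/13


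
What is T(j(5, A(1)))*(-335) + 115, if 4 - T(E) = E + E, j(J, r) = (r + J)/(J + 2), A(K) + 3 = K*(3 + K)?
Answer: -4555/7 ≈ -650.71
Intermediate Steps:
A(K) = -3 + K*(3 + K)
j(J, r) = (J + r)/(2 + J)
T(E) = 4 - 2*E (T(E) = 4 - (E + E) = 4 - 2*E)
T(j(5, A(1)))*(-335) + 115 = (4 - 2*(5 + (-3 + 1² + 3*1))/(2 + 5))*(-335) + 115 = (4 - 2*(5 + (-3 + 1 + 3))/7)*(-335) + 115 = (4 - 2*(5 + 1)/7)*(-335) + 115 = (4 - 2*6/7)*(-335) + 115 = (4 - 12/7)*(-335) + 115 = (16/7)*(-335) + 115 = -5360/7 + 115 = -4555/7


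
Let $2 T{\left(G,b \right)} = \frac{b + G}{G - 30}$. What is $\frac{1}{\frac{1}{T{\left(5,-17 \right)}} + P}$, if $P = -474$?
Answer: $- \frac{6}{2819} \approx -0.0021284$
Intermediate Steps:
$T{\left(G,b \right)} = \frac{G + b}{2 \left(-30 + G\right)}$ ($T{\left(G,b \right)} = \frac{\left(b + G\right) \frac{1}{G - 30}}{2} = \frac{\left(G + b\right) \frac{1}{-30 + G}}{2} = \frac{\frac{1}{-30 + G} \left(G + b\right)}{2} = \frac{G + b}{2 \left(-30 + G\right)}$)
$\frac{1}{\frac{1}{T{\left(5,-17 \right)}} + P} = \frac{1}{\frac{1}{\frac{1}{2} \frac{1}{-30 + 5} \left(5 - 17\right)} - 474} = \frac{1}{\frac{1}{\frac{1}{2} \frac{1}{-25} \left(-12\right)} - 474} = \frac{1}{\frac{1}{\frac{1}{2} \left(- \frac{1}{25}\right) \left(-12\right)} - 474} = \frac{1}{\frac{1}{\frac{6}{25}} - 474} = \frac{1}{\frac{25}{6} - 474} = \frac{1}{- \frac{2819}{6}} = - \frac{6}{2819}$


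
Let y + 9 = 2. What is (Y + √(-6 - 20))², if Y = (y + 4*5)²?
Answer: (169 + I*√26)² ≈ 28535.0 + 1723.5*I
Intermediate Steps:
y = -7 (y = -9 + 2 = -7)
Y = 169 (Y = (-7 + 4*5)² = (-7 + 20)² = 13² = 169)
(Y + √(-6 - 20))² = (169 + √(-6 - 20))² = (169 + √(-26))² = (169 + I*√26)²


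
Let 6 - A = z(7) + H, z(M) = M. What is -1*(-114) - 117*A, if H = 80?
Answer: 9591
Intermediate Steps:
A = -81 (A = 6 - (7 + 80) = 6 - 1*87 = 6 - 87 = -81)
-1*(-114) - 117*A = -1*(-114) - 117*(-81) = 114 + 9477 = 9591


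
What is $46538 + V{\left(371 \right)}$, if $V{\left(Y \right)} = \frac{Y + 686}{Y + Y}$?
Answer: $\frac{4933179}{106} \approx 46539.0$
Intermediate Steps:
$V{\left(Y \right)} = \frac{686 + Y}{2 Y}$
$46538 + V{\left(371 \right)} = 46538 + \frac{686 + 371}{2 \cdot 371} = 46538 + \frac{1}{2} \cdot \frac{1}{371} \cdot 1057 = 46538 + \frac{151}{106} = \frac{4933179}{106}$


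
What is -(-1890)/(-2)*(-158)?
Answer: 149310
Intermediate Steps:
-(-1890)/(-2)*(-158) = -(-1890)*(-1)/2*(-158) = -189*5*(-158) = -945*(-158) = 149310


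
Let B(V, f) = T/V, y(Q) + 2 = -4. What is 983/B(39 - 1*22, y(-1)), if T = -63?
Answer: -16711/63 ≈ -265.25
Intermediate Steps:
y(Q) = -6 (y(Q) = -2 - 4 = -6)
B(V, f) = -63/V
983/B(39 - 1*22, y(-1)) = 983/((-63/(39 - 1*22))) = 983/((-63/(39 - 22))) = 983/((-63/17)) = 983/((-63*1/17)) = 983/(-63/17) = 983*(-17/63) = -16711/63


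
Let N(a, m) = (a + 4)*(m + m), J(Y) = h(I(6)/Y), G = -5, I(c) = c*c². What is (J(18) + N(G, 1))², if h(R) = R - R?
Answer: 4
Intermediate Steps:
I(c) = c³
h(R) = 0
J(Y) = 0
N(a, m) = 2*m*(4 + a) (N(a, m) = (4 + a)*(2*m) = 2*m*(4 + a))
(J(18) + N(G, 1))² = (0 + 2*1*(4 - 5))² = (0 + 2*1*(-1))² = (0 - 2)² = (-2)² = 4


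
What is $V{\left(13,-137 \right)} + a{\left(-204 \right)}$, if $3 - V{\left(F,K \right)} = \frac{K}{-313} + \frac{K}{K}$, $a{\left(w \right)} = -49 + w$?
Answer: $- \frac{78700}{313} \approx -251.44$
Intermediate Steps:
$V{\left(F,K \right)} = 2 + \frac{K}{313}$ ($V{\left(F,K \right)} = 3 - \left(\frac{K}{-313} + \frac{K}{K}\right) = 3 - \left(K \left(- \frac{1}{313}\right) + 1\right) = 3 - \left(- \frac{K}{313} + 1\right) = 3 - \left(1 - \frac{K}{313}\right) = 3 + \left(-1 + \frac{K}{313}\right) = 2 + \frac{K}{313}$)
$V{\left(13,-137 \right)} + a{\left(-204 \right)} = \left(2 + \frac{1}{313} \left(-137\right)\right) - 253 = \left(2 - \frac{137}{313}\right) - 253 = \frac{489}{313} - 253 = - \frac{78700}{313}$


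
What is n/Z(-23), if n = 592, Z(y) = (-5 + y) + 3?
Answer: -592/25 ≈ -23.680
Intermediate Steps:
Z(y) = -2 + y
n/Z(-23) = 592/(-2 - 23) = 592/(-25) = 592*(-1/25) = -592/25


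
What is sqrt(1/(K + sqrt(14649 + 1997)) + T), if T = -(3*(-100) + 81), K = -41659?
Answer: sqrt(9123320 - 219*sqrt(16646))/sqrt(41659 - sqrt(16646)) ≈ 14.799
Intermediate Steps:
T = 219 (T = -(-300 + 81) = -1*(-219) = 219)
sqrt(1/(K + sqrt(14649 + 1997)) + T) = sqrt(1/(-41659 + sqrt(14649 + 1997)) + 219) = sqrt(1/(-41659 + sqrt(16646)) + 219) = sqrt(219 + 1/(-41659 + sqrt(16646)))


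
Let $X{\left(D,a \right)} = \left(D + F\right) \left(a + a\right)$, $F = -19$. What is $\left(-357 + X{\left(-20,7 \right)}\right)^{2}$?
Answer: $815409$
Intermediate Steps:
$X{\left(D,a \right)} = 2 a \left(-19 + D\right)$ ($X{\left(D,a \right)} = \left(D - 19\right) \left(a + a\right) = \left(-19 + D\right) 2 a = 2 a \left(-19 + D\right)$)
$\left(-357 + X{\left(-20,7 \right)}\right)^{2} = \left(-357 + 2 \cdot 7 \left(-19 - 20\right)\right)^{2} = \left(-357 + 2 \cdot 7 \left(-39\right)\right)^{2} = \left(-357 - 546\right)^{2} = \left(-903\right)^{2} = 815409$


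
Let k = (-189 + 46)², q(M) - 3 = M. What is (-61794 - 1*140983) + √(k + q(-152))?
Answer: -202777 + 10*√203 ≈ -2.0263e+5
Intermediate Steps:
q(M) = 3 + M
k = 20449 (k = (-143)² = 20449)
(-61794 - 1*140983) + √(k + q(-152)) = (-61794 - 1*140983) + √(20449 + (3 - 152)) = (-61794 - 140983) + √(20449 - 149) = -202777 + √20300 = -202777 + 10*√203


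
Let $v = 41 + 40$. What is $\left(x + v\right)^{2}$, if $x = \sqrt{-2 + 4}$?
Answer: $\left(81 + \sqrt{2}\right)^{2} \approx 6792.1$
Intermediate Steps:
$v = 81$
$x = \sqrt{2} \approx 1.4142$
$\left(x + v\right)^{2} = \left(\sqrt{2} + 81\right)^{2} = \left(81 + \sqrt{2}\right)^{2}$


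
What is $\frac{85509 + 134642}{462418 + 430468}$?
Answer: $\frac{220151}{892886} \approx 0.24656$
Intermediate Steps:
$\frac{85509 + 134642}{462418 + 430468} = \frac{220151}{892886}$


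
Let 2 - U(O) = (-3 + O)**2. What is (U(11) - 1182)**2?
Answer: 1547536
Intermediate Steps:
U(O) = 2 - (-3 + O)**2
(U(11) - 1182)**2 = ((2 - (-3 + 11)**2) - 1182)**2 = ((2 - 1*8**2) - 1182)**2 = ((2 - 1*64) - 1182)**2 = ((2 - 64) - 1182)**2 = (-62 - 1182)**2 = (-1244)**2 = 1547536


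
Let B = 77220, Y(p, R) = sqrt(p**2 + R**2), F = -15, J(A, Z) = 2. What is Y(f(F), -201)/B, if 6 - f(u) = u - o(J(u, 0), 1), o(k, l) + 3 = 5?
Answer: sqrt(40930)/77220 ≈ 0.0026199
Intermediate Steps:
o(k, l) = 2 (o(k, l) = -3 + 5 = 2)
f(u) = 8 - u (f(u) = 6 - (u - 1*2) = 6 - (u - 2) = 6 - (-2 + u) = 6 + (2 - u) = 8 - u)
Y(p, R) = sqrt(R**2 + p**2)
Y(f(F), -201)/B = sqrt((-201)**2 + (8 - 1*(-15))**2)/77220 = sqrt(40401 + (8 + 15)**2)*(1/77220) = sqrt(40401 + 23**2)*(1/77220) = sqrt(40401 + 529)*(1/77220) = sqrt(40930)*(1/77220) = sqrt(40930)/77220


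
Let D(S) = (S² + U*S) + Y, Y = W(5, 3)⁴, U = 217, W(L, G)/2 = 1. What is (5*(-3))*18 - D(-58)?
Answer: 8936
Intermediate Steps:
W(L, G) = 2 (W(L, G) = 2*1 = 2)
Y = 16 (Y = 2⁴ = 16)
D(S) = 16 + S² + 217*S (D(S) = (S² + 217*S) + 16 = 16 + S² + 217*S)
(5*(-3))*18 - D(-58) = (5*(-3))*18 - (16 + (-58)² + 217*(-58)) = -15*18 - (16 + 3364 - 12586) = -270 - 1*(-9206) = -270 + 9206 = 8936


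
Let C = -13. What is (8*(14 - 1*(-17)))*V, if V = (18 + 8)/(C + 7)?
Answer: -3224/3 ≈ -1074.7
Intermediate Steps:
V = -13/3 (V = (18 + 8)/(-13 + 7) = 26/(-6) = 26*(-⅙) = -13/3 ≈ -4.3333)
(8*(14 - 1*(-17)))*V = (8*(14 - 1*(-17)))*(-13/3) = (8*(14 + 17))*(-13/3) = (8*31)*(-13/3) = 248*(-13/3) = -3224/3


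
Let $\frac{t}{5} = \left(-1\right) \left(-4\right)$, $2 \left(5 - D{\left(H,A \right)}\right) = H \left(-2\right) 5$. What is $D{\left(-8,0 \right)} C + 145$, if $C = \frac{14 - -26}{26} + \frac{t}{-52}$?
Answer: $\frac{1360}{13} \approx 104.62$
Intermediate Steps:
$D{\left(H,A \right)} = 5 + 5 H$ ($D{\left(H,A \right)} = 5 - \frac{H \left(-2\right) 5}{2} = 5 - \frac{- 2 H 5}{2} = 5 - \frac{\left(-10\right) H}{2} = 5 + 5 H$)
$t = 20$ ($t = 5 \left(\left(-1\right) \left(-4\right)\right) = 5 \cdot 4 = 20$)
$C = \frac{15}{13}$ ($C = \frac{14 - -26}{26} + \frac{20}{-52} = \left(14 + 26\right) \frac{1}{26} + 20 \left(- \frac{1}{52}\right) = 40 \cdot \frac{1}{26} - \frac{5}{13} = \frac{20}{13} - \frac{5}{13} = \frac{15}{13} \approx 1.1538$)
$D{\left(-8,0 \right)} C + 145 = \left(5 + 5 \left(-8\right)\right) \frac{15}{13} + 145 = \left(5 - 40\right) \frac{15}{13} + 145 = \left(-35\right) \frac{15}{13} + 145 = - \frac{525}{13} + 145 = \frac{1360}{13}$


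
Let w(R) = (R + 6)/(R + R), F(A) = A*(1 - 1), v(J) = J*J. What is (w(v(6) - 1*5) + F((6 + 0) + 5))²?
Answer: 1369/3844 ≈ 0.35614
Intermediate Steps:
v(J) = J²
F(A) = 0 (F(A) = A*0 = 0)
w(R) = (6 + R)/(2*R) (w(R) = (6 + R)/((2*R)) = (6 + R)*(1/(2*R)) = (6 + R)/(2*R))
(w(v(6) - 1*5) + F((6 + 0) + 5))² = ((6 + (6² - 1*5))/(2*(6² - 1*5)) + 0)² = ((6 + (36 - 5))/(2*(36 - 5)) + 0)² = ((½)*(6 + 31)/31 + 0)² = ((½)*(1/31)*37 + 0)² = (37/62 + 0)² = (37/62)² = 1369/3844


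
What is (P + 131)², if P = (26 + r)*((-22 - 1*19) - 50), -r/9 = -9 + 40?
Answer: 536107716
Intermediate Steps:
r = -279 (r = -9*(-9 + 40) = -9*31 = -279)
P = 23023 (P = (26 - 279)*((-22 - 1*19) - 50) = -253*((-22 - 19) - 50) = -253*(-41 - 50) = -253*(-91) = 23023)
(P + 131)² = (23023 + 131)² = 23154² = 536107716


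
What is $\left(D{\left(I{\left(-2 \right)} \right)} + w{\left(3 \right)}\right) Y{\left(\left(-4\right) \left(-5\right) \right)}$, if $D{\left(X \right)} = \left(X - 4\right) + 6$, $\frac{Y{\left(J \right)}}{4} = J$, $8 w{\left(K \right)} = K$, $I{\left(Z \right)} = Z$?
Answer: $30$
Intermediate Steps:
$w{\left(K \right)} = \frac{K}{8}$
$Y{\left(J \right)} = 4 J$
$D{\left(X \right)} = 2 + X$ ($D{\left(X \right)} = \left(-4 + X\right) + 6 = 2 + X$)
$\left(D{\left(I{\left(-2 \right)} \right)} + w{\left(3 \right)}\right) Y{\left(\left(-4\right) \left(-5\right) \right)} = \left(\left(2 - 2\right) + \frac{1}{8} \cdot 3\right) 4 \left(\left(-4\right) \left(-5\right)\right) = \left(0 + \frac{3}{8}\right) 4 \cdot 20 = \frac{3}{8} \cdot 80 = 30$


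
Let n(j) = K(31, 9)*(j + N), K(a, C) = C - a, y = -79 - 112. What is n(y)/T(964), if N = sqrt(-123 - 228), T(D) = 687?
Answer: 4202/687 - 22*I*sqrt(39)/229 ≈ 6.1164 - 0.59996*I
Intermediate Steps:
y = -191
N = 3*I*sqrt(39) (N = sqrt(-351) = 3*I*sqrt(39) ≈ 18.735*I)
n(j) = -22*j - 66*I*sqrt(39) (n(j) = (9 - 1*31)*(j + 3*I*sqrt(39)) = (9 - 31)*(j + 3*I*sqrt(39)) = -22*(j + 3*I*sqrt(39)) = -22*j - 66*I*sqrt(39))
n(y)/T(964) = (-22*(-191) - 66*I*sqrt(39))/687 = (4202 - 66*I*sqrt(39))*(1/687) = 4202/687 - 22*I*sqrt(39)/229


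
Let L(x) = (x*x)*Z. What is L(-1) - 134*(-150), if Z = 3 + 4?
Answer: 20107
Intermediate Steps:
Z = 7
L(x) = 7*x**2 (L(x) = (x*x)*7 = x**2*7 = 7*x**2)
L(-1) - 134*(-150) = 7*(-1)**2 - 134*(-150) = 7*1 + 20100 = 7 + 20100 = 20107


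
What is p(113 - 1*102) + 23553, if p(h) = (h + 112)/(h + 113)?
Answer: 2920695/124 ≈ 23554.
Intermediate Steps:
p(h) = (112 + h)/(113 + h)
p(113 - 1*102) + 23553 = (112 + (113 - 1*102))/(113 + (113 - 1*102)) + 23553 = (112 + (113 - 102))/(113 + (113 - 102)) + 23553 = (112 + 11)/(113 + 11) + 23553 = 123/124 + 23553 = 2920695/124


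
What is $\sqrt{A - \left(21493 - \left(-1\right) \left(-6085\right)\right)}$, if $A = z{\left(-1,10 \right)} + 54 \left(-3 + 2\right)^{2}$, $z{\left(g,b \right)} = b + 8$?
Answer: $6 i \sqrt{426} \approx 123.84 i$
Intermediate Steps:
$z{\left(g,b \right)} = 8 + b$
$A = 72$ ($A = \left(8 + 10\right) + 54 \left(-3 + 2\right)^{2} = 18 + 54 \left(-1\right)^{2} = 18 + 54 \cdot 1 = 18 + 54 = 72$)
$\sqrt{A - \left(21493 - \left(-1\right) \left(-6085\right)\right)} = \sqrt{72 - \left(21493 - \left(-1\right) \left(-6085\right)\right)} = \sqrt{72 - \left(21493 - 6085\right)} = \sqrt{72 - 15408} = \sqrt{-15336} = 6 i \sqrt{426}$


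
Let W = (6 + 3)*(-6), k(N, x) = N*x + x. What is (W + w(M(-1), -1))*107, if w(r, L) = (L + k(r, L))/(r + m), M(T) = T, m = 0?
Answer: -5671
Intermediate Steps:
k(N, x) = x + N*x
w(r, L) = (L + L*(1 + r))/r (w(r, L) = (L + L*(1 + r))/(r + 0) = (L + L*(1 + r))/r)
W = -54 (W = 9*(-6) = -54)
(W + w(M(-1), -1))*107 = (-54 - 1*(2 - 1)/(-1))*107 = (-54 - 1*(-1)*1)*107 = (-54 + 1)*107 = -53*107 = -5671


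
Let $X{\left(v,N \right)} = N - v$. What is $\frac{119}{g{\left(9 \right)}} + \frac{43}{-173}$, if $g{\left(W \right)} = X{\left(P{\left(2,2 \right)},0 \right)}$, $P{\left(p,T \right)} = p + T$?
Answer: $- \frac{20759}{692} \approx -29.999$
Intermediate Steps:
$P{\left(p,T \right)} = T + p$
$g{\left(W \right)} = -4$ ($g{\left(W \right)} = 0 - \left(2 + 2\right) = 0 - 4 = -4$)
$\frac{119}{g{\left(9 \right)}} + \frac{43}{-173} = \frac{119}{-4} + \frac{43}{-173} = 119 \left(- \frac{1}{4}\right) + 43 \left(- \frac{1}{173}\right) = - \frac{119}{4} - \frac{43}{173} = - \frac{20759}{692}$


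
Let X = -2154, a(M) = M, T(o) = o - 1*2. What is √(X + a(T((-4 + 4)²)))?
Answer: 14*I*√11 ≈ 46.433*I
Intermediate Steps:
T(o) = -2 + o (T(o) = o - 2 = -2 + o)
√(X + a(T((-4 + 4)²))) = √(-2154 + (-2 + (-4 + 4)²)) = √(-2154 + (-2 + 0²)) = √(-2154 + (-2 + 0)) = √(-2154 - 2) = √(-2156) = 14*I*√11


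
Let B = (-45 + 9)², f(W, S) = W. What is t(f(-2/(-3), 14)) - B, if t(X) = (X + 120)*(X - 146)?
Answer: -169496/9 ≈ -18833.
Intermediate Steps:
t(X) = (-146 + X)*(120 + X) (t(X) = (120 + X)*(-146 + X) = (-146 + X)*(120 + X))
B = 1296 (B = (-36)² = 1296)
t(f(-2/(-3), 14)) - B = (-17520 + (-2/(-3))² - (-52)/(-3)) - 1*1296 = (-17520 + (-2*(-⅓))² - (-52)*(-1)/3) - 1296 = (-17520 + (⅔)² - 26*⅔) - 1296 = (-17520 + 4/9 - 52/3) - 1296 = -157832/9 - 1296 = -169496/9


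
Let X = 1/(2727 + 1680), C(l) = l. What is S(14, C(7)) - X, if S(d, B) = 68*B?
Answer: 2097731/4407 ≈ 476.00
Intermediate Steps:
X = 1/4407 ≈ 0.00022691
S(14, C(7)) - X = 68*7 - 1*1/4407 = 476 - 1/4407 = 2097731/4407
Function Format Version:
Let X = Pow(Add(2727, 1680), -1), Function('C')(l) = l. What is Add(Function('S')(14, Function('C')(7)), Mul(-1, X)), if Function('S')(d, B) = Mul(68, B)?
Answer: Rational(2097731, 4407) ≈ 476.00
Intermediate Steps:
X = Rational(1, 4407) (X = Pow(4407, -1) = Rational(1, 4407) ≈ 0.00022691)
Add(Function('S')(14, Function('C')(7)), Mul(-1, X)) = Add(Mul(68, 7), Mul(-1, Rational(1, 4407))) = Add(476, Rational(-1, 4407)) = Rational(2097731, 4407)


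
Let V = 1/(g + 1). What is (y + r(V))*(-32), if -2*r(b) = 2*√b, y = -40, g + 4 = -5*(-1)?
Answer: 1280 + 16*√2 ≈ 1302.6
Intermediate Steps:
g = 1 (g = -4 - 5*(-1) = -4 + 5 = 1)
V = ½ (V = 1/(1 + 1) = 1/2 = ½ ≈ 0.50000)
r(b) = -√b
(y + r(V))*(-32) = (-40 - √(½))*(-32) = (-40 - √2/2)*(-32) = 1280 + 16*√2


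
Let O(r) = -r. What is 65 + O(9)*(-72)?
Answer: 713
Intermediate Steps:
65 + O(9)*(-72) = 65 - 1*9*(-72) = 65 - 9*(-72) = 65 + 648 = 713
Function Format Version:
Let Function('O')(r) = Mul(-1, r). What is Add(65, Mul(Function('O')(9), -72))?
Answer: 713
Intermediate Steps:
Add(65, Mul(Function('O')(9), -72)) = Add(65, Mul(Mul(-1, 9), -72)) = Add(65, Mul(-9, -72)) = Add(65, 648) = 713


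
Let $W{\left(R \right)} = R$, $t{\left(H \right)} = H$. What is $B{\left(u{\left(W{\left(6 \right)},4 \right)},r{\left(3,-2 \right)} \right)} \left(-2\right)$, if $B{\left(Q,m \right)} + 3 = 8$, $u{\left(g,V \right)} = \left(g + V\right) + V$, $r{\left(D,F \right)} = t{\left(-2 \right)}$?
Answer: $-10$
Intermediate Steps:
$r{\left(D,F \right)} = -2$
$u{\left(g,V \right)} = g + 2 V$ ($u{\left(g,V \right)} = \left(V + g\right) + V = g + 2 V$)
$B{\left(Q,m \right)} = 5$ ($B{\left(Q,m \right)} = -3 + 8 = 5$)
$B{\left(u{\left(W{\left(6 \right)},4 \right)},r{\left(3,-2 \right)} \right)} \left(-2\right) = 5 \left(-2\right) = -10$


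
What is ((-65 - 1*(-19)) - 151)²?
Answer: 38809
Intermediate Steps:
((-65 - 1*(-19)) - 151)² = ((-65 + 19) - 151)² = (-46 - 151)² = (-197)² = 38809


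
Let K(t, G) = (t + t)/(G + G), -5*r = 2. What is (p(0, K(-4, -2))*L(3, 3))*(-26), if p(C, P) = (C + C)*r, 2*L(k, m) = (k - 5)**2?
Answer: 0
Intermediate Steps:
r = -2/5 (r = -1/5*2 = -2/5 ≈ -0.40000)
L(k, m) = (-5 + k)**2/2 (L(k, m) = (k - 5)**2/2 = (-5 + k)**2/2)
K(t, G) = t/G (K(t, G) = (2*t)/((2*G)) = (2*t)*(1/(2*G)) = t/G)
p(C, P) = -4*C/5 (p(C, P) = (C + C)*(-2/5) = (2*C)*(-2/5) = -4*C/5)
(p(0, K(-4, -2))*L(3, 3))*(-26) = ((-4/5*0)*((-5 + 3)**2/2))*(-26) = (0*((1/2)*(-2)**2))*(-26) = (0*((1/2)*4))*(-26) = (0*2)*(-26) = 0*(-26) = 0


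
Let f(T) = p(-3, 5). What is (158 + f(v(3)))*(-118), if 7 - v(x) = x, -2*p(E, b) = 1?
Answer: -18585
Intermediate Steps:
p(E, b) = -½ (p(E, b) = -½*1 = -½)
v(x) = 7 - x
f(T) = -½
(158 + f(v(3)))*(-118) = (158 - ½)*(-118) = (315/2)*(-118) = -18585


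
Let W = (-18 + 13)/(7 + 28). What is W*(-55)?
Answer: 55/7 ≈ 7.8571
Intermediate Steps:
W = -1/7 (W = -5/35 = -5*1/35 = -1/7 ≈ -0.14286)
W*(-55) = -1/7*(-55) = 55/7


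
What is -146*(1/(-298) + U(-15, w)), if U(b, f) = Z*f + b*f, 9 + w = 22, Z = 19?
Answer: -1131135/149 ≈ -7591.5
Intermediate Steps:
w = 13 (w = -9 + 22 = 13)
U(b, f) = 19*f + b*f
-146*(1/(-298) + U(-15, w)) = -146*(1/(-298) + 13*(19 - 15)) = -146*(-1/298 + 13*4) = -146*(-1/298 + 52) = -146*15495/298 = -1131135/149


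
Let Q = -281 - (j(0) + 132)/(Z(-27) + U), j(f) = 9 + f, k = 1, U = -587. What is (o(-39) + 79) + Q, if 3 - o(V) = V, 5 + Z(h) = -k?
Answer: -94739/593 ≈ -159.76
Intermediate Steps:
Z(h) = -6 (Z(h) = -5 - 1*1 = -5 - 1 = -6)
o(V) = 3 - V
Q = -166492/593 (Q = -281 - ((9 + 0) + 132)/(-6 - 587) = -281 - (9 + 132)/(-593) = -281 - 141*(-1)/593 = -281 - 1*(-141/593) = -281 + 141/593 = -166492/593 ≈ -280.76)
(o(-39) + 79) + Q = ((3 - 1*(-39)) + 79) - 166492/593 = ((3 + 39) + 79) - 166492/593 = (42 + 79) - 166492/593 = 121 - 166492/593 = -94739/593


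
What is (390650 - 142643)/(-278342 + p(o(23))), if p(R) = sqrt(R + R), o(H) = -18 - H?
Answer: -34515382197/38737134523 - 248007*I*sqrt(82)/77474269046 ≈ -0.89102 - 2.8988e-5*I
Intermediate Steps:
p(R) = sqrt(2)*sqrt(R) (p(R) = sqrt(2*R) = sqrt(2)*sqrt(R))
(390650 - 142643)/(-278342 + p(o(23))) = (390650 - 142643)/(-278342 + sqrt(2)*sqrt(-18 - 1*23)) = 248007/(-278342 + sqrt(2)*sqrt(-18 - 23)) = 248007/(-278342 + sqrt(2)*sqrt(-41)) = 248007/(-278342 + sqrt(2)*(I*sqrt(41))) = 248007/(-278342 + I*sqrt(82))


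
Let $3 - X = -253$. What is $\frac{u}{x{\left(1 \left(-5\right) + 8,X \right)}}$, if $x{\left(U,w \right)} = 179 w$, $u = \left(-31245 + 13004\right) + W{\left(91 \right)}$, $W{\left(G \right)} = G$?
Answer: $- \frac{9075}{22912} \approx -0.39608$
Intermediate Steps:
$X = 256$ ($X = 3 - -253 = 3 + 253 = 256$)
$u = -18150$ ($u = \left(-31245 + 13004\right) + 91 = -18241 + 91 = -18150$)
$\frac{u}{x{\left(1 \left(-5\right) + 8,X \right)}} = - \frac{18150}{179 \cdot 256} = - \frac{18150}{45824} = \left(-18150\right) \frac{1}{45824} = - \frac{9075}{22912}$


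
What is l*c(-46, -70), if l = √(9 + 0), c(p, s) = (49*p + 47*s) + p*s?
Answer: -6972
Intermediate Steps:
c(p, s) = 47*s + 49*p + p*s (c(p, s) = (47*s + 49*p) + p*s = 47*s + 49*p + p*s)
l = 3 (l = √9 = 3)
l*c(-46, -70) = 3*(47*(-70) + 49*(-46) - 46*(-70)) = 3*(-3290 - 2254 + 3220) = 3*(-2324) = -6972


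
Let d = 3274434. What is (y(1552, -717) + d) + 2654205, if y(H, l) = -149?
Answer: 5928490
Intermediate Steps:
(y(1552, -717) + d) + 2654205 = (-149 + 3274434) + 2654205 = 3274285 + 2654205 = 5928490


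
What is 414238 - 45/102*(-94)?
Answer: 7042751/17 ≈ 4.1428e+5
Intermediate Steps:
414238 - 45/102*(-94) = 414238 - 45*(1/102)*(-94) = 414238 - 15*(-94)/34 = 414238 - 1*(-705/17) = 414238 + 705/17 = 7042751/17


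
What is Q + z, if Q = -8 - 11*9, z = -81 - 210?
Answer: -398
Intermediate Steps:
z = -291
Q = -107 (Q = -8 - 99 = -107)
Q + z = -107 - 291 = -398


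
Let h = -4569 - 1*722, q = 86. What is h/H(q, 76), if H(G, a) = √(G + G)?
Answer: -5291*√43/86 ≈ -403.44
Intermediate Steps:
H(G, a) = √2*√G (H(G, a) = √(2*G) = √2*√G)
h = -5291 (h = -4569 - 722 = -5291)
h/H(q, 76) = -5291*√43/86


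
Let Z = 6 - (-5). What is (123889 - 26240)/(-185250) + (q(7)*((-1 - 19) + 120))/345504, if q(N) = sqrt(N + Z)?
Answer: -97649/185250 + 25*sqrt(2)/28792 ≈ -0.52589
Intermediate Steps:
Z = 11 (Z = 6 - 1*(-5) = 6 + 5 = 11)
q(N) = sqrt(11 + N) (q(N) = sqrt(N + 11) = sqrt(11 + N))
(123889 - 26240)/(-185250) + (q(7)*((-1 - 19) + 120))/345504 = (123889 - 26240)/(-185250) + (sqrt(11 + 7)*((-1 - 19) + 120))/345504 = 97649*(-1/185250) + (sqrt(18)*(-20 + 120))*(1/345504) = -97649/185250 + ((3*sqrt(2))*100)*(1/345504) = -97649/185250 + (300*sqrt(2))*(1/345504) = -97649/185250 + 25*sqrt(2)/28792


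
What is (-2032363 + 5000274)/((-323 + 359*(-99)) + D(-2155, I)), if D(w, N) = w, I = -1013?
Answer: -2967911/38019 ≈ -78.064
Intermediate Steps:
(-2032363 + 5000274)/((-323 + 359*(-99)) + D(-2155, I)) = (-2032363 + 5000274)/((-323 + 359*(-99)) - 2155) = 2967911/((-323 - 35541) - 2155) = 2967911/(-35864 - 2155) = 2967911/(-38019) = 2967911*(-1/38019) = -2967911/38019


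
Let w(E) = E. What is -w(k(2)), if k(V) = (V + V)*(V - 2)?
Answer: 0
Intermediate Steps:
k(V) = 2*V*(-2 + V) (k(V) = (2*V)*(-2 + V) = 2*V*(-2 + V))
-w(k(2)) = -2*2*(-2 + 2) = -2*2*0 = -1*0 = 0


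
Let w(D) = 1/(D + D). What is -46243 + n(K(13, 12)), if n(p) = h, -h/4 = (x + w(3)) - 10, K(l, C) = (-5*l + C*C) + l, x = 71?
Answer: -139463/3 ≈ -46488.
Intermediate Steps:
K(l, C) = C² - 4*l (K(l, C) = (-5*l + C²) + l = (C² - 5*l) + l = C² - 4*l)
w(D) = 1/(2*D)
h = -734/3 (h = -4*((71 + (½)/3) - 10) = -4*((71 + (½)*(⅓)) - 10) = -4*((71 + ⅙) - 10) = -4*(427/6 - 10) = -4*367/6 = -734/3 ≈ -244.67)
n(p) = -734/3
-46243 + n(K(13, 12)) = -46243 - 734/3 = -139463/3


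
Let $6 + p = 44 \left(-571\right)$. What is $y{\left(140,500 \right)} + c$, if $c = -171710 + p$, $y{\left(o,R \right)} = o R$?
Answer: $-126840$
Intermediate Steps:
$p = -25130$ ($p = -6 + 44 \left(-571\right) = -6 - 25124 = -25130$)
$y{\left(o,R \right)} = R o$
$c = -196840$ ($c = -171710 - 25130 = -196840$)
$y{\left(140,500 \right)} + c = 500 \cdot 140 - 196840 = 70000 - 196840 = -126840$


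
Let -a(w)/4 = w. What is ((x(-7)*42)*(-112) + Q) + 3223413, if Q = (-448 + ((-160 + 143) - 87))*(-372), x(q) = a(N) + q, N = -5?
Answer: 3367605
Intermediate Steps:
a(w) = -4*w
x(q) = 20 + q (x(q) = -4*(-5) + q = 20 + q)
Q = 205344 (Q = (-448 + (-17 - 87))*(-372) = (-448 - 104)*(-372) = -552*(-372) = 205344)
((x(-7)*42)*(-112) + Q) + 3223413 = (((20 - 7)*42)*(-112) + 205344) + 3223413 = ((13*42)*(-112) + 205344) + 3223413 = (546*(-112) + 205344) + 3223413 = (-61152 + 205344) + 3223413 = 144192 + 3223413 = 3367605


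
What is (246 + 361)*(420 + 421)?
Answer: 510487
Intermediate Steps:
(246 + 361)*(420 + 421) = 607*841 = 510487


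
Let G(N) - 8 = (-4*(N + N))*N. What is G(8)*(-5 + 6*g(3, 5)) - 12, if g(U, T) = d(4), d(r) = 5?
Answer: -12612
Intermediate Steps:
g(U, T) = 5
G(N) = 8 - 8*N² (G(N) = 8 + (-4*(N + N))*N = 8 + (-8*N)*N = 8 - 8*N²)
G(8)*(-5 + 6*g(3, 5)) - 12 = (8 - 8*8²)*(-5 + 6*5) - 12 = (8 - 8*64)*(-5 + 30) - 12 = (8 - 512)*25 - 12 = -504*25 - 12 = -12600 - 12 = -12612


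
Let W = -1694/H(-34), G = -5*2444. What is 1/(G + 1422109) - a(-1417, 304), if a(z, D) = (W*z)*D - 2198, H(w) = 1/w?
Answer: 34980073488392215/1409889 ≈ 2.4811e+10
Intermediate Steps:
G = -12220
W = 57596 (W = -1694/(1/(-34)) = -1694/(-1/34) = -1694*(-34) = 57596)
a(z, D) = -2198 + 57596*D*z (a(z, D) = (57596*z)*D - 2198 = 57596*D*z - 2198 = -2198 + 57596*D*z)
1/(G + 1422109) - a(-1417, 304) = 1/(-12220 + 1422109) - (-2198 + 57596*304*(-1417)) = 1/1409889 - (-2198 - 24810513728) = 1/1409889 - 1*(-24810515926) = 1/1409889 + 24810515926 = 34980073488392215/1409889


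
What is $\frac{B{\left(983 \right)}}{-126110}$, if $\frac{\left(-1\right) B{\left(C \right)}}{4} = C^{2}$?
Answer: $\frac{1932578}{63055} \approx 30.649$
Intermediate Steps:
$B{\left(C \right)} = - 4 C^{2}$
$\frac{B{\left(983 \right)}}{-126110} = \frac{\left(-4\right) 983^{2}}{-126110} = \left(-4\right) 966289 \left(- \frac{1}{126110}\right) = \left(-3865156\right) \left(- \frac{1}{126110}\right) = \frac{1932578}{63055}$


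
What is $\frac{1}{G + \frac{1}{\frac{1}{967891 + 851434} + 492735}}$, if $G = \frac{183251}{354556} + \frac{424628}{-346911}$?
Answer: $- \frac{13782773607196106872002}{9746864726328538898179} \approx -1.4141$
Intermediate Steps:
$G = - \frac{86982617507}{122999376516}$ ($G = 183251 \cdot \frac{1}{354556} + 424628 \left(- \frac{1}{346911}\right) = \frac{183251}{354556} - \frac{424628}{346911} = - \frac{86982617507}{122999376516} \approx -0.70718$)
$\frac{1}{G + \frac{1}{\frac{1}{967891 + 851434} + 492735}} = \frac{1}{- \frac{86982617507}{122999376516} + \frac{1}{\frac{1}{967891 + 851434} + 492735}} = \frac{1}{- \frac{86982617507}{122999376516} + \frac{1}{\frac{1}{1819325} + 492735}} = \frac{1}{- \frac{86982617507}{122999376516} + \frac{1}{\frac{896445103876}{1819325}}} = \frac{1}{- \frac{86982617507}{122999376516} + \frac{1819325}{896445103876}} = \frac{1}{- \frac{9746864726328538898179}{13782773607196106872002}} = - \frac{13782773607196106872002}{9746864726328538898179}$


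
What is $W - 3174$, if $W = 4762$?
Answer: $1588$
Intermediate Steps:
$W - 3174 = 4762 - 3174 = 1588$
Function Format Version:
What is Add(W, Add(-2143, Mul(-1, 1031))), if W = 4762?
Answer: 1588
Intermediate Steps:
Add(W, Add(-2143, Mul(-1, 1031))) = Add(4762, Add(-2143, Mul(-1, 1031))) = Add(4762, Add(-2143, -1031)) = Add(4762, -3174) = 1588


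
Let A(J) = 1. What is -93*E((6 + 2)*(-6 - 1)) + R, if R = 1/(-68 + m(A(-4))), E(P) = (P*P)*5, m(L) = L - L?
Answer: -99160321/68 ≈ -1.4582e+6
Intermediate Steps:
m(L) = 0
E(P) = 5*P**2 (E(P) = P**2*5 = 5*P**2)
R = -1/68 (R = 1/(-68 + 0) = 1/(-68) = -1/68 ≈ -0.014706)
-93*E((6 + 2)*(-6 - 1)) + R = -465*((6 + 2)*(-6 - 1))**2 - 1/68 = -465*(8*(-7))**2 - 1/68 = -465*(-56)**2 - 1/68 = -465*3136 - 1/68 = -93*15680 - 1/68 = -1458240 - 1/68 = -99160321/68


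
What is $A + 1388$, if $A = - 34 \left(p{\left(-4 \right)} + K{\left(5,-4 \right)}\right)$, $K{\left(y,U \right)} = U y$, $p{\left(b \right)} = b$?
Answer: $2204$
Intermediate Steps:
$A = 816$ ($A = - 34 \left(-4 - 20\right) = \left(-34\right) \left(-24\right) = 816$)
$A + 1388 = 816 + 1388 = 2204$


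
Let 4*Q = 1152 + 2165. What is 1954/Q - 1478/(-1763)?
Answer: 18682134/5847871 ≈ 3.1947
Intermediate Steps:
Q = 3317/4 (Q = (1152 + 2165)/4 = (1/4)*3317 = 3317/4 ≈ 829.25)
1954/Q - 1478/(-1763) = 1954/(3317/4) - 1478/(-1763) = 1954*(4/3317) - 1478*(-1/1763) = 7816/3317 + 1478/1763 = 18682134/5847871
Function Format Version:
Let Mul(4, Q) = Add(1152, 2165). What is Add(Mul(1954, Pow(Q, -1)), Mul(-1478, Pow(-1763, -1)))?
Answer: Rational(18682134, 5847871) ≈ 3.1947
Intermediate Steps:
Q = Rational(3317, 4) (Q = Mul(Rational(1, 4), Add(1152, 2165)) = Mul(Rational(1, 4), 3317) = Rational(3317, 4) ≈ 829.25)
Add(Mul(1954, Pow(Q, -1)), Mul(-1478, Pow(-1763, -1))) = Add(Mul(1954, Pow(Rational(3317, 4), -1)), Mul(-1478, Pow(-1763, -1))) = Add(Mul(1954, Rational(4, 3317)), Mul(-1478, Rational(-1, 1763))) = Add(Rational(7816, 3317), Rational(1478, 1763)) = Rational(18682134, 5847871)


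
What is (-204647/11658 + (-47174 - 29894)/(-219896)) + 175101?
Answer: 28052227506650/160221723 ≈ 1.7508e+5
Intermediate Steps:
(-204647/11658 + (-47174 - 29894)/(-219896)) + 175101 = (-204647*1/11658 - 77068*(-1/219896)) + 175101 = (-204647/11658 + 19267/54974) + 175101 = -2756412373/160221723 + 175101 = 28052227506650/160221723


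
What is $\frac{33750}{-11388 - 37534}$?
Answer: $- \frac{16875}{24461} \approx -0.68987$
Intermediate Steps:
$\frac{33750}{-11388 - 37534} = \frac{33750}{-48922} = 33750 \left(- \frac{1}{48922}\right) = - \frac{16875}{24461}$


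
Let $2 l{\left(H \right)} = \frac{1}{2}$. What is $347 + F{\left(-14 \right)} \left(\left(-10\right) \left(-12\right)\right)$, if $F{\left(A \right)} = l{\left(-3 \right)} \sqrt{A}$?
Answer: $347 + 30 i \sqrt{14} \approx 347.0 + 112.25 i$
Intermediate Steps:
$l{\left(H \right)} = \frac{1}{4}$ ($l{\left(H \right)} = \frac{1}{2 \cdot 2} = \frac{1}{2} \cdot \frac{1}{2} = \frac{1}{4}$)
$F{\left(A \right)} = \frac{\sqrt{A}}{4}$
$347 + F{\left(-14 \right)} \left(\left(-10\right) \left(-12\right)\right) = 347 + \frac{\sqrt{-14}}{4} \left(\left(-10\right) \left(-12\right)\right) = 347 + \frac{i \sqrt{14}}{4} \cdot 120 = 347 + 30 i \sqrt{14}$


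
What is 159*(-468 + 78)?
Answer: -62010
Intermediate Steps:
159*(-468 + 78) = 159*(-390) = -62010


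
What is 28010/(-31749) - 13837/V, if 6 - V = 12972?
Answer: 25377751/137219178 ≈ 0.18494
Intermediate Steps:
V = -12966 (V = 6 - 1*12972 = 6 - 12972 = -12966)
28010/(-31749) - 13837/V = 28010/(-31749) - 13837/(-12966) = 28010*(-1/31749) - 13837*(-1/12966) = -28010/31749 + 13837/12966 = 25377751/137219178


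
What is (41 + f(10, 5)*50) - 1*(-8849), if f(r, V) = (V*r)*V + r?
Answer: 21890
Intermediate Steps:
f(r, V) = r + r*V² (f(r, V) = r*V² + r = r + r*V²)
(41 + f(10, 5)*50) - 1*(-8849) = (41 + (10*(1 + 5²))*50) - 1*(-8849) = (41 + (10*(1 + 25))*50) + 8849 = (41 + (10*26)*50) + 8849 = (41 + 260*50) + 8849 = (41 + 13000) + 8849 = 13041 + 8849 = 21890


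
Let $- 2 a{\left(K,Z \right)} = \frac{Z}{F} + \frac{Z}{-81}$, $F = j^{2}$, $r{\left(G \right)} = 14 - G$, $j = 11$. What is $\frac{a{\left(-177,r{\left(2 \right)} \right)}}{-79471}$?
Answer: $- \frac{80}{259631757} \approx -3.0813 \cdot 10^{-7}$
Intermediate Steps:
$F = 121$ ($F = 11^{2} = 121$)
$a{\left(K,Z \right)} = \frac{20 Z}{9801}$ ($a{\left(K,Z \right)} = - \frac{\frac{Z}{121} + \frac{Z}{-81}}{2} = - \frac{Z \frac{1}{121} + Z \left(- \frac{1}{81}\right)}{2} = - \frac{\frac{Z}{121} - \frac{Z}{81}}{2} = - \frac{\left(- \frac{40}{9801}\right) Z}{2} = \frac{20 Z}{9801}$)
$\frac{a{\left(-177,r{\left(2 \right)} \right)}}{-79471} = \frac{\frac{20}{9801} \left(14 - 2\right)}{-79471} = \frac{20 \left(14 - 2\right)}{9801} \left(- \frac{1}{79471}\right) = \frac{20}{9801} \cdot 12 \left(- \frac{1}{79471}\right) = \frac{80}{3267} \left(- \frac{1}{79471}\right) = - \frac{80}{259631757}$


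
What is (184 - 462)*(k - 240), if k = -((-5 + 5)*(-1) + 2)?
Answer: 67276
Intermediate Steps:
k = -2 (k = -(0*(-1) + 2) = -(0 + 2) = -1*2 = -2)
(184 - 462)*(k - 240) = (184 - 462)*(-2 - 240) = -278*(-242) = 67276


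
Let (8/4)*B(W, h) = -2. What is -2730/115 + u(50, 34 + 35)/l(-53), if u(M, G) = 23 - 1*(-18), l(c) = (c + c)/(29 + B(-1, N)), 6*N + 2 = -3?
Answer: -42140/1219 ≈ -34.569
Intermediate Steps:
N = -5/6 (N = -1/3 + (1/6)*(-3) = -1/3 - 1/2 = -5/6 ≈ -0.83333)
B(W, h) = -1 (B(W, h) = (1/2)*(-2) = -1)
l(c) = c/14 (l(c) = (c + c)/(29 - 1) = (2*c)/28 = (2*c)*(1/28) = c/14)
u(M, G) = 41 (u(M, G) = 23 + 18 = 41)
-2730/115 + u(50, 34 + 35)/l(-53) = -2730/115 + 41/(((1/14)*(-53))) = -2730*1/115 + 41/(-53/14) = -546/23 + 41*(-14/53) = -546/23 - 574/53 = -42140/1219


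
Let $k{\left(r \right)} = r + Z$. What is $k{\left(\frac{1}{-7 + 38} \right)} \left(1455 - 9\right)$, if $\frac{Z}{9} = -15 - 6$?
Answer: $- \frac{8470668}{31} \approx -2.7325 \cdot 10^{5}$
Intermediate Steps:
$Z = -189$ ($Z = 9 \left(-15 - 6\right) = 9 \left(-21\right) = -189$)
$k{\left(r \right)} = -189 + r$ ($k{\left(r \right)} = r - 189 = -189 + r$)
$k{\left(\frac{1}{-7 + 38} \right)} \left(1455 - 9\right) = \left(-189 + \frac{1}{-7 + 38}\right) \left(1455 - 9\right) = \left(-189 + \frac{1}{31}\right) 1446 = \left(- \frac{5858}{31}\right) 1446 = - \frac{8470668}{31}$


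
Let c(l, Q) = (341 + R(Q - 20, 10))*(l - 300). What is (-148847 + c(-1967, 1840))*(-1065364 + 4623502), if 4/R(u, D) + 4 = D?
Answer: -3285603605936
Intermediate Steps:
R(u, D) = 4/(-4 + D)
c(l, Q) = -102500 + 1025*l/3 (c(l, Q) = (341 + 4/(-4 + 10))*(l - 300) = (341 + 4/6)*(-300 + l) = (341 + 4*(⅙))*(-300 + l) = (341 + ⅔)*(-300 + l) = 1025*(-300 + l)/3 = -102500 + 1025*l/3)
(-148847 + c(-1967, 1840))*(-1065364 + 4623502) = (-148847 + (-102500 + (1025/3)*(-1967)))*(-1065364 + 4623502) = (-148847 + (-102500 - 2016175/3))*3558138 = (-148847 - 2323675/3)*3558138 = -2770216/3*3558138 = -3285603605936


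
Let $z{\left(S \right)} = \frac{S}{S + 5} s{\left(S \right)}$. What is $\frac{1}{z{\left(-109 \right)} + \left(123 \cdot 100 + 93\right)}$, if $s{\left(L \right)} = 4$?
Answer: $\frac{26}{322327} \approx 8.0663 \cdot 10^{-5}$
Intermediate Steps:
$z{\left(S \right)} = \frac{4 S}{5 + S}$ ($z{\left(S \right)} = \frac{S}{S + 5} \cdot 4 = \frac{S}{5 + S} 4 = \frac{4 S}{5 + S}$)
$\frac{1}{z{\left(-109 \right)} + \left(123 \cdot 100 + 93\right)} = \frac{1}{4 \left(-109\right) \frac{1}{5 - 109} + \left(123 \cdot 100 + 93\right)} = \frac{1}{4 \left(-109\right) \frac{1}{-104} + \left(12300 + 93\right)} = \frac{1}{4 \left(-109\right) \left(- \frac{1}{104}\right) + 12393} = \frac{1}{\frac{109}{26} + 12393} = \frac{1}{\frac{322327}{26}} = \frac{26}{322327}$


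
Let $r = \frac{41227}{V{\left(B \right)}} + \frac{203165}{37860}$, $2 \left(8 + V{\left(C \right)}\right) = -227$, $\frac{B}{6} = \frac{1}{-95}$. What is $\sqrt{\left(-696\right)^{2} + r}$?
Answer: $\frac{\sqrt{562037400748677}}{34074} \approx 695.76$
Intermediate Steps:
$B = - \frac{6}{95}$ ($B = \frac{6}{-95} = 6 \left(- \frac{1}{95}\right) = - \frac{6}{95} \approx -0.063158$)
$V{\left(C \right)} = - \frac{243}{2}$ ($V{\left(C \right)} = -8 + \frac{1}{2} \left(-227\right) = -8 - \frac{227}{2} = - \frac{243}{2}$)
$r = - \frac{204822623}{613332}$ ($r = \frac{41227}{- \frac{243}{2}} + \frac{203165}{37860} = 41227 \left(- \frac{2}{243}\right) + 203165 \cdot \frac{1}{37860} = - \frac{82454}{243} + \frac{40633}{7572} = - \frac{204822623}{613332} \approx -333.95$)
$\sqrt{\left(-696\right)^{2} + r} = \sqrt{\left(-696\right)^{2} - \frac{204822623}{613332}} = \sqrt{484416 - \frac{204822623}{613332}} = \sqrt{\frac{296903011489}{613332}} = \frac{\sqrt{562037400748677}}{34074}$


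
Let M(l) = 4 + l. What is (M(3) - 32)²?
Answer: 625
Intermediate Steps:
(M(3) - 32)² = ((4 + 3) - 32)² = (7 - 32)² = (-25)² = 625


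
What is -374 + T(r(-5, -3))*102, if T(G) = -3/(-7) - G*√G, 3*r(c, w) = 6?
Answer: -2312/7 - 204*√2 ≈ -618.79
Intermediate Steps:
r(c, w) = 2 (r(c, w) = (⅓)*6 = 2)
T(G) = 3/7 - G^(3/2) (T(G) = -3*(-⅐) - G^(3/2) = 3/7 - G^(3/2))
-374 + T(r(-5, -3))*102 = -374 + (3/7 - 2^(3/2))*102 = -374 + (3/7 - 2*√2)*102 = -374 + (306/7 - 204*√2) = -2312/7 - 204*√2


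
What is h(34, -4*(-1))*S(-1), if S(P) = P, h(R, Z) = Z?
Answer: -4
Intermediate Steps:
h(34, -4*(-1))*S(-1) = -4*(-1)*(-1) = 4*(-1) = -4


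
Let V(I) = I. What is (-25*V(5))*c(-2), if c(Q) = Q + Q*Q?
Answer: -250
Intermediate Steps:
c(Q) = Q + Q²
(-25*V(5))*c(-2) = (-25*5)*(-2*(1 - 2)) = -(-250)*(-1) = -125*2 = -250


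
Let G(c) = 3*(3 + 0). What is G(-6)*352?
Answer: 3168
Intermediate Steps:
G(c) = 9 (G(c) = 3*3 = 9)
G(-6)*352 = 9*352 = 3168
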